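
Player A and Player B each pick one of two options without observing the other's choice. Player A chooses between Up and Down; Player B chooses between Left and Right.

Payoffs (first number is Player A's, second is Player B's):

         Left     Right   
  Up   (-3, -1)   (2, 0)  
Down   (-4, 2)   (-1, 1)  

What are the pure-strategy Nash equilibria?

(Up, Right)

(Up, Left): Player B prefers Right (0 > -1) — not an equilibrium.
(Up, Right): Player A gets 2 ≥ -1 from Down, and Player B gets 0 ≥ -1 from Left — Nash equilibrium.
(Down, Left): Player A prefers Up (-3 > -4) — not an equilibrium.
(Down, Right): Player A prefers Up (2 > -1); Player B prefers Left (2 > 1) — not an equilibrium.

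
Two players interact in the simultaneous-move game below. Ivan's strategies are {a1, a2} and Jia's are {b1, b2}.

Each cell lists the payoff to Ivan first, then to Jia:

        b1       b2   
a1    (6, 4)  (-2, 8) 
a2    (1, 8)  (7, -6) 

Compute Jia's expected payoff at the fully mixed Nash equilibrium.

First find p, the probability Ivan plays a1, from Jia's indifference between b1 and b2: 4p + 8(1−p) = 8p − 6(1−p), giving p = 7/9.
Since Jia is indifferent in equilibrium, Jia's expected payoff equals the payoff from either column against (7/9, 2/9). Using b1: 4(7/9) + 8(2/9) = 44/9.

44/9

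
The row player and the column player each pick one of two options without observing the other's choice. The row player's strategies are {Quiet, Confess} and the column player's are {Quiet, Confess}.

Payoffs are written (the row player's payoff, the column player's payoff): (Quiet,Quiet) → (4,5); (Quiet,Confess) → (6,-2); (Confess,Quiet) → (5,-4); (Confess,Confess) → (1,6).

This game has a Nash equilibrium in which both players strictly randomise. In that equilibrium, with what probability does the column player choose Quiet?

5/6

Let q be the probability that the column player plays Quiet. In a completely mixed equilibrium, the row player must be indifferent between Quiet and Confess.
The row player's expected payoff from Quiet is 4q + 6(1−q); from Confess it is 5q + (1−q).
Setting these equal: −2q + 6 = 4q + 1, so q = 5/6.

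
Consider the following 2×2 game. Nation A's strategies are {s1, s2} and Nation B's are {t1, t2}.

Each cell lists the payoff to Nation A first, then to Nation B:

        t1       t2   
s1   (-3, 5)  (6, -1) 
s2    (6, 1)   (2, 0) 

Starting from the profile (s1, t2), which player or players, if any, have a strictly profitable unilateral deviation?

Nation B

Nation A at (s1, t2) earns 6; deviating to s2 yields 2 — not better.
Nation B earns -1; deviating to t1 yields 5 — a strict improvement.
Only Nation B has a strictly profitable deviation.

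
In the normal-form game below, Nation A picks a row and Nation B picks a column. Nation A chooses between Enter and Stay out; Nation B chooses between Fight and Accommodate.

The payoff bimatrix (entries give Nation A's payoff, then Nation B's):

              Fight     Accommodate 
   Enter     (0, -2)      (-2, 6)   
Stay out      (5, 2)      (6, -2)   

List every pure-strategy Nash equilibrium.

(Stay out, Fight)

(Enter, Fight): Nation A prefers Stay out (5 > 0); Nation B prefers Accommodate (6 > -2) — not an equilibrium.
(Enter, Accommodate): Nation A prefers Stay out (6 > -2) — not an equilibrium.
(Stay out, Fight): Nation A gets 5 ≥ 0 from Enter, and Nation B gets 2 ≥ -2 from Accommodate — Nash equilibrium.
(Stay out, Accommodate): Nation B prefers Fight (2 > -2) — not an equilibrium.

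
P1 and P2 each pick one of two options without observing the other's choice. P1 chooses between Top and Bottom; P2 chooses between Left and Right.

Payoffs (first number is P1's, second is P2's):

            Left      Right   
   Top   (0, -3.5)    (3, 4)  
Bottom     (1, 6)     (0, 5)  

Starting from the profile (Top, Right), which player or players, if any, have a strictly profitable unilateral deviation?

Neither

P1 at (Top, Right) earns 3; deviating to Bottom yields 0 — not better.
P2 earns 4; deviating to Left yields -3.5 — not better.
Neither player can strictly improve; the profile is a Nash equilibrium.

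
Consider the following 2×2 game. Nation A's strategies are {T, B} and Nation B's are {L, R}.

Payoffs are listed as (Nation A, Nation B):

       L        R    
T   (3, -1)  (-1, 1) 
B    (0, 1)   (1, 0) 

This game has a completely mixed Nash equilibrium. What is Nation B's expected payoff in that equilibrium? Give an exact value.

First find p, the probability Nation A plays T, from Nation B's indifference between L and R: −p + (1−p) = p, giving p = 1/3.
Since Nation B is indifferent in equilibrium, Nation B's expected payoff equals the payoff from either column against (1/3, 2/3). Using L: −(1/3) + (2/3) = 1/3.

1/3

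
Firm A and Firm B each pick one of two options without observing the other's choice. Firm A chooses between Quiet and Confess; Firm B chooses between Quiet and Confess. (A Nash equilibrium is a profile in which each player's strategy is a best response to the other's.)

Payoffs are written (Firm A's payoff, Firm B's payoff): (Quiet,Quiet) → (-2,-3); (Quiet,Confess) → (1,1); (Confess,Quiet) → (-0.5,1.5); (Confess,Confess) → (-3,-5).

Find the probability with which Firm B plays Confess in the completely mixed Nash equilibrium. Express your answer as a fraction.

3/11

Let y be the probability that Firm B plays Quiet. In a completely mixed equilibrium, Firm A must be indifferent between Quiet and Confess.
Firm A's expected payoff from Quiet is −2y + (1−y); from Confess it is −0.5y − 3(1−y).
Setting these equal: −3y + 1 = 2.5y − 3, so y = 8/11.
Therefore Firm B plays Confess with probability 1 − 8/11 = 3/11.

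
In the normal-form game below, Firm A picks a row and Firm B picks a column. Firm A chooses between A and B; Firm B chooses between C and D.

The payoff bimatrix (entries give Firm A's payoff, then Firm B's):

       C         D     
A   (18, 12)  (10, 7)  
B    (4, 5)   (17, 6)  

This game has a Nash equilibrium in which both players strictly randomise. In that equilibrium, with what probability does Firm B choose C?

1/3

Let y be the probability that Firm B plays C. In a completely mixed equilibrium, Firm A must be indifferent between A and B.
Firm A's expected payoff from A is 18y + 10(1−y); from B it is 4y + 17(1−y).
Setting these equal: 8y + 10 = −13y + 17, so y = 1/3.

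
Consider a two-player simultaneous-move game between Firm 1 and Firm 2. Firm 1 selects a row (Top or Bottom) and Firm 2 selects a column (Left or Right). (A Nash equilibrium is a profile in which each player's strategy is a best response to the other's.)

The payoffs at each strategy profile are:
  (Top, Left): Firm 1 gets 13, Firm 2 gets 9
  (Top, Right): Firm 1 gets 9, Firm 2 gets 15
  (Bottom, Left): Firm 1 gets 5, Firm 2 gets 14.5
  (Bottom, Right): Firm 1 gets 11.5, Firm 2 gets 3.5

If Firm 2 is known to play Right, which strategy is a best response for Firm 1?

Bottom

Against Right, Firm 1 earns 9 from Top and 11.5 from Bottom.
So Bottom is the best response.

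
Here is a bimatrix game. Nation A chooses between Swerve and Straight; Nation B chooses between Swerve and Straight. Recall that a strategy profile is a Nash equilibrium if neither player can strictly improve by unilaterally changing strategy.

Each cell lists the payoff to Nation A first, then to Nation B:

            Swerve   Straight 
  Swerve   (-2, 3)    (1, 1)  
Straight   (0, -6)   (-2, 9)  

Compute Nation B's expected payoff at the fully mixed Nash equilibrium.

33/17

First find p, the probability Nation A plays Swerve, from Nation B's indifference between Swerve and Straight: 3p − 6(1−p) = p + 9(1−p), giving p = 15/17.
Since Nation B is indifferent in equilibrium, Nation B's expected payoff equals the payoff from either column against (15/17, 2/17). Using Swerve: 3(15/17) − 6(2/17) = 33/17.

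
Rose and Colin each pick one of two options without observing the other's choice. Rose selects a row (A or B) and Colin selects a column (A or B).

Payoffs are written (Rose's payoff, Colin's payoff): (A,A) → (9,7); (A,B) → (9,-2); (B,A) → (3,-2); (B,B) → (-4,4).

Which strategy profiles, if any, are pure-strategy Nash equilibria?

(A, A)

(A, A): Rose gets 9 ≥ 3 from B, and Colin gets 7 ≥ -2 from B — Nash equilibrium.
(A, B): Colin prefers A (7 > -2) — not an equilibrium.
(B, A): Rose prefers A (9 > 3); Colin prefers B (4 > -2) — not an equilibrium.
(B, B): Rose prefers A (9 > -4) — not an equilibrium.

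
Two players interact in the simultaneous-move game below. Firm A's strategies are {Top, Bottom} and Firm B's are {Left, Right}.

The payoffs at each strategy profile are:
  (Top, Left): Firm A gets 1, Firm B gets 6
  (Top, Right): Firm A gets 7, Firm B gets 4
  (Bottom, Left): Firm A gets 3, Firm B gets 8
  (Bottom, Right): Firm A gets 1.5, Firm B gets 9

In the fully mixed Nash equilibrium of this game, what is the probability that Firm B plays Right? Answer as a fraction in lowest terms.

4/15

Let q be the probability that Firm B plays Left. In a completely mixed equilibrium, Firm A must be indifferent between Top and Bottom.
Firm A's expected payoff from Top is q + 7(1−q); from Bottom it is 3q + 1.5(1−q).
Setting these equal: −6q + 7 = 1.5q + 1.5, so q = 11/15.
Therefore Firm B plays Right with probability 1 − 11/15 = 4/15.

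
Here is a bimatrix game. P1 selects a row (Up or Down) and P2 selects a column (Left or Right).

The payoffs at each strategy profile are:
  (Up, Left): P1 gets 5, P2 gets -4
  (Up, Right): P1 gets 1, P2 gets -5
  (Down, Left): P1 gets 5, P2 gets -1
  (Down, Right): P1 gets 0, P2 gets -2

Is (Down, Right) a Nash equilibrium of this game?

At (Down, Right), P1 earns 0; switching to Up would give 1, so P1 would deviate.
P2 earns -2; switching to Left would give -1, so P2 would deviate.
Since at least one player can profitably deviate, this is not a Nash equilibrium.

No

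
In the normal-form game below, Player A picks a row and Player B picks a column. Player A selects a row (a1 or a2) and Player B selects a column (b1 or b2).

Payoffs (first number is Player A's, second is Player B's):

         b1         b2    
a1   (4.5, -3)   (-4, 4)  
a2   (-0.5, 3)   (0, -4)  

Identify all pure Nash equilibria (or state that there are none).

none

(a1, b1): Player B prefers b2 (4 > -3) — not an equilibrium.
(a1, b2): Player A prefers a2 (0 > -4) — not an equilibrium.
(a2, b1): Player A prefers a1 (4.5 > -0.5) — not an equilibrium.
(a2, b2): Player B prefers b1 (3 > -4) — not an equilibrium.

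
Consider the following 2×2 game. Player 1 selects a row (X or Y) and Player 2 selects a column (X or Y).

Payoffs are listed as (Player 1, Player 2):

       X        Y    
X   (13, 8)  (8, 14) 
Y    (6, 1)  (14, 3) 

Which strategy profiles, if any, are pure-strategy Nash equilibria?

(Y, Y)

(X, X): Player 2 prefers Y (14 > 8) — not an equilibrium.
(X, Y): Player 1 prefers Y (14 > 8) — not an equilibrium.
(Y, X): Player 1 prefers X (13 > 6); Player 2 prefers Y (3 > 1) — not an equilibrium.
(Y, Y): Player 1 gets 14 ≥ 8 from X, and Player 2 gets 3 ≥ 1 from X — Nash equilibrium.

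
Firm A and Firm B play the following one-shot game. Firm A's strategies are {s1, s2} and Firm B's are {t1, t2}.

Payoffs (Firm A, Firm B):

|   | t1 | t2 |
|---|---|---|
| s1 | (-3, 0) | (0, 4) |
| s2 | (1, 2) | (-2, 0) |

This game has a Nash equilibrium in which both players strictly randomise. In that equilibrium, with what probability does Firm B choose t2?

Let c be the probability that Firm B plays t1. In a completely mixed equilibrium, Firm A must be indifferent between s1 and s2.
Firm A's expected payoff from s1 is −3c; from s2 it is c − 2(1−c).
Setting these equal: −3c = 3c − 2, so c = 1/3.
Therefore Firm B plays t2 with probability 1 − 1/3 = 2/3.

2/3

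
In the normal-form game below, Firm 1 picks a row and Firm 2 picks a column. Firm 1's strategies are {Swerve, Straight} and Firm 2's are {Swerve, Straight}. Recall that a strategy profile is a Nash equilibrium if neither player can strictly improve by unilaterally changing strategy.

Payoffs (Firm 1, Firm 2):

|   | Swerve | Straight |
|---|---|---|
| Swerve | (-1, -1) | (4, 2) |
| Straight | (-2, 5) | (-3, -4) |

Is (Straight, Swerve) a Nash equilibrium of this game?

At (Straight, Swerve), Firm 1 earns -2; switching to Swerve would give -1, so Firm 1 would deviate.
Firm 2 earns 5; switching to Straight would give -4, so Firm 2 has no profitable deviation.
Since at least one player can profitably deviate, this is not a Nash equilibrium.

No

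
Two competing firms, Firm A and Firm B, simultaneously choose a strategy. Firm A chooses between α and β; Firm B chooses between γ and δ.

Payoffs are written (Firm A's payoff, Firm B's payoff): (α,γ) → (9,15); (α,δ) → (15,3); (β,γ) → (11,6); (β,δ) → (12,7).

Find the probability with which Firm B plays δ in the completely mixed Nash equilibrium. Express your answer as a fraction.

Let c be the probability that Firm B plays γ. In a completely mixed equilibrium, Firm A must be indifferent between α and β.
Firm A's expected payoff from α is 9c + 15(1−c); from β it is 11c + 12(1−c).
Setting these equal: −6c + 15 = −c + 12, so c = 3/5.
Therefore Firm B plays δ with probability 1 − 3/5 = 2/5.

2/5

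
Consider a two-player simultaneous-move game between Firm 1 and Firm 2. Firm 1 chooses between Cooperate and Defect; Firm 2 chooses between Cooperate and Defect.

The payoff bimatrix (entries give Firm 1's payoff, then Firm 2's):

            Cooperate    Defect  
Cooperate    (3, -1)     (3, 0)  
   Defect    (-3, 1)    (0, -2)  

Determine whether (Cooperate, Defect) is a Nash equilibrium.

Yes

At (Cooperate, Defect), Firm 1 earns 3; switching to Defect would give 0, so Firm 1 has no profitable deviation.
Firm 2 earns 0; switching to Cooperate would give -1, so Firm 2 has no profitable deviation.
Neither player can gain by a unilateral deviation, so this profile is a Nash equilibrium.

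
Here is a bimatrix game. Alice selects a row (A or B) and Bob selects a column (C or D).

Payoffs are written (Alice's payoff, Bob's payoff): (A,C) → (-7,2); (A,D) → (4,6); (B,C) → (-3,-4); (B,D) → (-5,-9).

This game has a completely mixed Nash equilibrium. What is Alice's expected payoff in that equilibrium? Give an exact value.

First find y, the probability Bob plays C, from Alice's indifference between A and B: −7y + 4(1−y) = −3y − 5(1−y), giving y = 9/13.
Since Alice is indifferent in equilibrium, Alice's expected payoff equals the payoff from either row against (9/13, 4/13). Using A: −7(9/13) + 4(4/13) = -47/13.

-47/13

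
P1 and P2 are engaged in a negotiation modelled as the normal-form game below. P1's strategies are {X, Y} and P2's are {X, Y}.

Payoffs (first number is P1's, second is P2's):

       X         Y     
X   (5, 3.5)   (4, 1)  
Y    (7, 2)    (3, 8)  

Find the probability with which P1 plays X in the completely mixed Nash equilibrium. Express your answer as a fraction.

12/17

Let x be the probability that P1 plays X. In a completely mixed equilibrium, P2 must be indifferent between X and Y.
P2's expected payoff from X is 3.5x + 2(1−x); from Y it is x + 8(1−x).
Setting these equal: 1.5x + 2 = −7x + 8, so x = 12/17.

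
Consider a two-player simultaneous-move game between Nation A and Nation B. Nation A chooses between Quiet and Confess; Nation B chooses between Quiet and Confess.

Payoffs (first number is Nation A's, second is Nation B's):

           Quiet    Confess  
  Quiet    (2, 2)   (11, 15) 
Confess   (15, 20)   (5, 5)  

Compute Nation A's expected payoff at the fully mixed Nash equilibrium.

155/19

First find q, the probability Nation B plays Quiet, from Nation A's indifference between Quiet and Confess: 2q + 11(1−q) = 15q + 5(1−q), giving q = 6/19.
Since Nation A is indifferent in equilibrium, Nation A's expected payoff equals the payoff from either row against (6/19, 13/19). Using Quiet: 2(6/19) + 11(13/19) = 155/19.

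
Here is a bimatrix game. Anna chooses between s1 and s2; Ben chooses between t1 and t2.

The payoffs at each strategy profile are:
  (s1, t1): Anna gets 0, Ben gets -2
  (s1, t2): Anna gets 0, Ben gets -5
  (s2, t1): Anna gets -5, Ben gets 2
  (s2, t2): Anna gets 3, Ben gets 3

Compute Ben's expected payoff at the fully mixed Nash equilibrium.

First find p, the probability Anna plays s1, from Ben's indifference between t1 and t2: −2p + 2(1−p) = −5p + 3(1−p), giving p = 1/4.
Since Ben is indifferent in equilibrium, Ben's expected payoff equals the payoff from either column against (1/4, 3/4). Using t1: −2(1/4) + 2(3/4) = 1.

1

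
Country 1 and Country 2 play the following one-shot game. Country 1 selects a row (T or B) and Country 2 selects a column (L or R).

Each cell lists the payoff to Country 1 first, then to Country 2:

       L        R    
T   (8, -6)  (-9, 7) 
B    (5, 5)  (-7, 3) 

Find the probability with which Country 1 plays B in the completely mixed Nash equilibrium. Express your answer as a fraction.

13/15

Let r be the probability that Country 1 plays T. In a completely mixed equilibrium, Country 2 must be indifferent between L and R.
Country 2's expected payoff from L is −6r + 5(1−r); from R it is 7r + 3(1−r).
Setting these equal: −11r + 5 = 4r + 3, so r = 2/15.
Therefore Country 1 plays B with probability 1 − 2/15 = 13/15.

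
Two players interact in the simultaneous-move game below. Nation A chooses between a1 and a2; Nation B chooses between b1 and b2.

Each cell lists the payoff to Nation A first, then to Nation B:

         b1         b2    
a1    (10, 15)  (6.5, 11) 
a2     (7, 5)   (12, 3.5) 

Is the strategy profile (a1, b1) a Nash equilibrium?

Yes

At (a1, b1), Nation A earns 10; switching to a2 would give 7, so Nation A has no profitable deviation.
Nation B earns 15; switching to b2 would give 11, so Nation B has no profitable deviation.
Neither player can gain by a unilateral deviation, so this profile is a Nash equilibrium.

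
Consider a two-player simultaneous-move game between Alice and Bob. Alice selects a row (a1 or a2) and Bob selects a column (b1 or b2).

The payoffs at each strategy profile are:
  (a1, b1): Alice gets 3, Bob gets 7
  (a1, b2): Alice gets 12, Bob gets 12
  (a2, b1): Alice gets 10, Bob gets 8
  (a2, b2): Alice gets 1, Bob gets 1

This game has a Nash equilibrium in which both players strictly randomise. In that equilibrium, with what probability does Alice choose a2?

5/12

Let x be the probability that Alice plays a1. In a completely mixed equilibrium, Bob must be indifferent between b1 and b2.
Bob's expected payoff from b1 is 7x + 8(1−x); from b2 it is 12x + (1−x).
Setting these equal: −x + 8 = 11x + 1, so x = 7/12.
Therefore Alice plays a2 with probability 1 − 7/12 = 5/12.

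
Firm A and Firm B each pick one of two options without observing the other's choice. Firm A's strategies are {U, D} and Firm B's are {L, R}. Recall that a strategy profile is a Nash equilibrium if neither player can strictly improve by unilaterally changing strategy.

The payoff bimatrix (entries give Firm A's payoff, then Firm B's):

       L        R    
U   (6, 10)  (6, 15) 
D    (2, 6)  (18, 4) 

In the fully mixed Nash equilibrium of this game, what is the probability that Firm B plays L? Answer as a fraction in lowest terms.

Let y be the probability that Firm B plays L. In a completely mixed equilibrium, Firm A must be indifferent between U and D.
Firm A's expected payoff from U is 6y + 6(1−y); from D it is 2y + 18(1−y).
Setting these equal: 6 = −16y + 18, so y = 3/4.

3/4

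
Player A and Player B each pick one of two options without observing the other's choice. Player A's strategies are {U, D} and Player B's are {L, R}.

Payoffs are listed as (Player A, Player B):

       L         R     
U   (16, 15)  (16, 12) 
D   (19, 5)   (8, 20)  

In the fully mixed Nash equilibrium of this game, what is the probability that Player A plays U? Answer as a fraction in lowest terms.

5/6

Let p be the probability that Player A plays U. In a completely mixed equilibrium, Player B must be indifferent between L and R.
Player B's expected payoff from L is 15p + 5(1−p); from R it is 12p + 20(1−p).
Setting these equal: 10p + 5 = −8p + 20, so p = 5/6.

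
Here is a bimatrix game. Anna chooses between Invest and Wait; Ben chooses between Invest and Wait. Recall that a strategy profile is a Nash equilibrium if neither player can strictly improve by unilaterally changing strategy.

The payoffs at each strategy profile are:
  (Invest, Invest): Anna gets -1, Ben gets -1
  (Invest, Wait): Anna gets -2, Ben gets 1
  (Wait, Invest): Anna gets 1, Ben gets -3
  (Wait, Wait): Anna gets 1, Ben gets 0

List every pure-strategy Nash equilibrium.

(Wait, Wait)

(Invest, Invest): Anna prefers Wait (1 > -1); Ben prefers Wait (1 > -1) — not an equilibrium.
(Invest, Wait): Anna prefers Wait (1 > -2) — not an equilibrium.
(Wait, Invest): Ben prefers Wait (0 > -3) — not an equilibrium.
(Wait, Wait): Anna gets 1 ≥ -2 from Invest, and Ben gets 0 ≥ -3 from Invest — Nash equilibrium.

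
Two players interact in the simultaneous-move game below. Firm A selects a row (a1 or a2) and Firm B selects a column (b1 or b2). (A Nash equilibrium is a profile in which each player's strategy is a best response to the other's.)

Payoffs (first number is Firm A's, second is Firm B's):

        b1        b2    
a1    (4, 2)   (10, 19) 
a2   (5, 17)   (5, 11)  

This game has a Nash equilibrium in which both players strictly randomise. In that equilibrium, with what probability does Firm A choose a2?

Let x be the probability that Firm A plays a1. In a completely mixed equilibrium, Firm B must be indifferent between b1 and b2.
Firm B's expected payoff from b1 is 2x + 17(1−x); from b2 it is 19x + 11(1−x).
Setting these equal: −15x + 17 = 8x + 11, so x = 6/23.
Therefore Firm A plays a2 with probability 1 − 6/23 = 17/23.

17/23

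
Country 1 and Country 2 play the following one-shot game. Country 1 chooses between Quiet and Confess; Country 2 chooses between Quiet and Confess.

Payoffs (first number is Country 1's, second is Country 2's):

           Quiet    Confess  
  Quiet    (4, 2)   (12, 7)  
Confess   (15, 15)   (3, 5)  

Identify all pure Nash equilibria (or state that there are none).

(Quiet, Quiet): Country 1 prefers Confess (15 > 4); Country 2 prefers Confess (7 > 2) — not an equilibrium.
(Quiet, Confess): Country 1 gets 12 ≥ 3 from Confess, and Country 2 gets 7 ≥ 2 from Quiet — Nash equilibrium.
(Confess, Quiet): Country 1 gets 15 ≥ 4 from Quiet, and Country 2 gets 15 ≥ 5 from Confess — Nash equilibrium.
(Confess, Confess): Country 1 prefers Quiet (12 > 3); Country 2 prefers Quiet (15 > 5) — not an equilibrium.

(Quiet, Confess) and (Confess, Quiet)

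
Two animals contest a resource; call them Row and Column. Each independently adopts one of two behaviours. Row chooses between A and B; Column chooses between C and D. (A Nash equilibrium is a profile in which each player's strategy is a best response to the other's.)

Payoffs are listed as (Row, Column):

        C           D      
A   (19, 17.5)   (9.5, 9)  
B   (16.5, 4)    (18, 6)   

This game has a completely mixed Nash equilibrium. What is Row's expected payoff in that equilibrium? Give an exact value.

First find q, the probability Column plays C, from Row's indifference between A and B: 19q + 9.5(1−q) = 16.5q + 18(1−q), giving q = 17/22.
Since Row is indifferent in equilibrium, Row's expected payoff equals the payoff from either row against (17/22, 5/22). Using A: 19(17/22) + 9.5(5/22) = 741/44.

741/44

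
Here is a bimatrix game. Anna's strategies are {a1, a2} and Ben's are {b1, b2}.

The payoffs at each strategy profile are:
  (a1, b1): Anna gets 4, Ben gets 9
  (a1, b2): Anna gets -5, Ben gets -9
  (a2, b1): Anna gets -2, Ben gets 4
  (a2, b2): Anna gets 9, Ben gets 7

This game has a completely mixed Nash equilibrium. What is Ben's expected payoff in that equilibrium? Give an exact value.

33/7

First find p, the probability Anna plays a1, from Ben's indifference between b1 and b2: 9p + 4(1−p) = −9p + 7(1−p), giving p = 1/7.
Since Ben is indifferent in equilibrium, Ben's expected payoff equals the payoff from either column against (1/7, 6/7). Using b1: 9(1/7) + 4(6/7) = 33/7.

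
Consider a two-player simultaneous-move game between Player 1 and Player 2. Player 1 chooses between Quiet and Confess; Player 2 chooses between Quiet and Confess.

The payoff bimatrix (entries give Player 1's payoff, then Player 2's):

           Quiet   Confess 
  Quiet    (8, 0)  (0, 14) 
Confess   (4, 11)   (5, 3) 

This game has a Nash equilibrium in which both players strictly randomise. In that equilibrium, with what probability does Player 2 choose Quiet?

Let q be the probability that Player 2 plays Quiet. In a completely mixed equilibrium, Player 1 must be indifferent between Quiet and Confess.
Player 1's expected payoff from Quiet is 8q; from Confess it is 4q + 5(1−q).
Setting these equal: 8q = −q + 5, so q = 5/9.

5/9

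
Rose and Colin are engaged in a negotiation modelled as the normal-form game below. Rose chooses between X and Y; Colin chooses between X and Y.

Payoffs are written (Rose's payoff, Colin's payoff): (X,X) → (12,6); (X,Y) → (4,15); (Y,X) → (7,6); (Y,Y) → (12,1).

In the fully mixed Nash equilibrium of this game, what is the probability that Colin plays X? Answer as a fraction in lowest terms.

8/13

Let y be the probability that Colin plays X. In a completely mixed equilibrium, Rose must be indifferent between X and Y.
Rose's expected payoff from X is 12y + 4(1−y); from Y it is 7y + 12(1−y).
Setting these equal: 8y + 4 = −5y + 12, so y = 8/13.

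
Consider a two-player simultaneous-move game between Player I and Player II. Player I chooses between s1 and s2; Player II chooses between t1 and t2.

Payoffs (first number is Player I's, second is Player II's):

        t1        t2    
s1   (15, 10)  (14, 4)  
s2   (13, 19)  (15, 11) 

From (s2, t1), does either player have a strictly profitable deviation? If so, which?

Player I

Player I at (s2, t1) earns 13; deviating to s1 yields 15 — a strict improvement.
Player II earns 19; deviating to t2 yields 11 — not better.
Only Player I has a strictly profitable deviation.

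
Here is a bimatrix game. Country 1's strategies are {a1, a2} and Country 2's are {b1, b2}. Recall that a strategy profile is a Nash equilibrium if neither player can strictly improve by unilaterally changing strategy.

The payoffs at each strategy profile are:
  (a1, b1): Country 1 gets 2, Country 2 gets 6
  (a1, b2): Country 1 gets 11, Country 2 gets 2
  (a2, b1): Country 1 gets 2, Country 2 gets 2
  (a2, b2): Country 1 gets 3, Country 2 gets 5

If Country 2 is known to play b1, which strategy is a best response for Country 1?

either — both a1 and a2 are best responses

Against b1, Country 1 earns 2 from a1 and 2 from a2.
So either strategy is a best response.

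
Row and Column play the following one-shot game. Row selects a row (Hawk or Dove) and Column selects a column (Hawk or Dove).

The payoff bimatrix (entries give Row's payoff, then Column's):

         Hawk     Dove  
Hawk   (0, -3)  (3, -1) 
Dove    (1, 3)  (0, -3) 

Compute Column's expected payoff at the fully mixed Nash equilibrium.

First find x, the probability Row plays Hawk, from Column's indifference between Hawk and Dove: −3x + 3(1−x) = −x − 3(1−x), giving x = 3/4.
Since Column is indifferent in equilibrium, Column's expected payoff equals the payoff from either column against (3/4, 1/4). Using Hawk: −3(3/4) + 3(1/4) = -3/2.

-3/2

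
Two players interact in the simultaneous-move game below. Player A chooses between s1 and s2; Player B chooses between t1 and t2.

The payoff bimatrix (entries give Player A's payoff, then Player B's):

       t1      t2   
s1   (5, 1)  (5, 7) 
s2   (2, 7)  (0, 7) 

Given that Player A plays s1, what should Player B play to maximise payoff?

Against s1, Player B earns 1 from t1 and 7 from t2.
So t2 is the best response.

t2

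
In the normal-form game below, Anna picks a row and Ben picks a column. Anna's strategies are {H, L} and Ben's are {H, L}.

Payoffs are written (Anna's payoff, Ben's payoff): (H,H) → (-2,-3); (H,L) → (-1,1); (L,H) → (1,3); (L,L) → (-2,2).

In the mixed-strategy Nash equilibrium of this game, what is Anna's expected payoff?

-5/4

First find y, the probability Ben plays H, from Anna's indifference between H and L: −2y − (1−y) = y − 2(1−y), giving y = 1/4.
Since Anna is indifferent in equilibrium, Anna's expected payoff equals the payoff from either row against (1/4, 3/4). Using H: −2(1/4) − (3/4) = -5/4.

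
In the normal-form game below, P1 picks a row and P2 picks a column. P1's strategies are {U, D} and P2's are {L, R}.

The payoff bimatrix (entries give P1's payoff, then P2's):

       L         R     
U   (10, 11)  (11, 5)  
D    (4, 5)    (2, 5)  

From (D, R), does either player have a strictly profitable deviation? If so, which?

P1 at (D, R) earns 2; deviating to U yields 11 — a strict improvement.
P2 earns 5; deviating to L yields 5 — not better.
Only P1 has a strictly profitable deviation.

P1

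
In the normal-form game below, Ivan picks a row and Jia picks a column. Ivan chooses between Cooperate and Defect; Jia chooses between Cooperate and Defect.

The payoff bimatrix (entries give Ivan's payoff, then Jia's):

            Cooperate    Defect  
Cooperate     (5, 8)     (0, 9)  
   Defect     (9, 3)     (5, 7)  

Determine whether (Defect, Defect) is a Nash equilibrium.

Yes

At (Defect, Defect), Ivan earns 5; switching to Cooperate would give 0, so Ivan has no profitable deviation.
Jia earns 7; switching to Cooperate would give 3, so Jia has no profitable deviation.
Neither player can gain by a unilateral deviation, so this profile is a Nash equilibrium.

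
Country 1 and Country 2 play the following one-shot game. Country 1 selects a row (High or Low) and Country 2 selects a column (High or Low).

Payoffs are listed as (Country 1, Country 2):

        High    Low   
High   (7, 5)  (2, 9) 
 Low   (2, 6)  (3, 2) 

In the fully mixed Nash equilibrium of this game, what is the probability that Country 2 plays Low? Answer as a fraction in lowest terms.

5/6

Let q be the probability that Country 2 plays High. In a completely mixed equilibrium, Country 1 must be indifferent between High and Low.
Country 1's expected payoff from High is 7q + 2(1−q); from Low it is 2q + 3(1−q).
Setting these equal: 5q + 2 = −q + 3, so q = 1/6.
Therefore Country 2 plays Low with probability 1 − 1/6 = 5/6.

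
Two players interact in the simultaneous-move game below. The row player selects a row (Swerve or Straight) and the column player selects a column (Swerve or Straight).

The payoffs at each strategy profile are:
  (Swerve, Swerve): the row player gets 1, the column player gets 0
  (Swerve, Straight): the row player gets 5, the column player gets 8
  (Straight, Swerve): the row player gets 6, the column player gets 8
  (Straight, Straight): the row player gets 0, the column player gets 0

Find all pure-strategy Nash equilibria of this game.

(Swerve, Straight) and (Straight, Swerve)

(Swerve, Swerve): the row player prefers Straight (6 > 1); the column player prefers Straight (8 > 0) — not an equilibrium.
(Swerve, Straight): the row player gets 5 ≥ 0 from Straight, and the column player gets 8 ≥ 0 from Swerve — Nash equilibrium.
(Straight, Swerve): the row player gets 6 ≥ 1 from Swerve, and the column player gets 8 ≥ 0 from Straight — Nash equilibrium.
(Straight, Straight): the row player prefers Swerve (5 > 0); the column player prefers Swerve (8 > 0) — not an equilibrium.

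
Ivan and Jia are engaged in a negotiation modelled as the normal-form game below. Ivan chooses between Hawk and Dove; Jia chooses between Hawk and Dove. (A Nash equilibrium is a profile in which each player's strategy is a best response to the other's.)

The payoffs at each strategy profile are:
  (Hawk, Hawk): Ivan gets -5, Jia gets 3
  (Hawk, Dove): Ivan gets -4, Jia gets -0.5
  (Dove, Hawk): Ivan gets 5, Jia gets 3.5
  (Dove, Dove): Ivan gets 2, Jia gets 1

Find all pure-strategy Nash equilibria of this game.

(Hawk, Hawk): Ivan prefers Dove (5 > -5) — not an equilibrium.
(Hawk, Dove): Ivan prefers Dove (2 > -4); Jia prefers Hawk (3 > -0.5) — not an equilibrium.
(Dove, Hawk): Ivan gets 5 ≥ -5 from Hawk, and Jia gets 3.5 ≥ 1 from Dove — Nash equilibrium.
(Dove, Dove): Jia prefers Hawk (3.5 > 1) — not an equilibrium.

(Dove, Hawk)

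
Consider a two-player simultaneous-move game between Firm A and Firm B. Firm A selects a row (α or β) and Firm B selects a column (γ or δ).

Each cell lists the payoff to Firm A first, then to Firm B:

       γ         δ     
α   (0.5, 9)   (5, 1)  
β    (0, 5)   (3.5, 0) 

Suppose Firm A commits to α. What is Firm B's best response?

γ

Against α, Firm B earns 9 from γ and 1 from δ.
So γ is the best response.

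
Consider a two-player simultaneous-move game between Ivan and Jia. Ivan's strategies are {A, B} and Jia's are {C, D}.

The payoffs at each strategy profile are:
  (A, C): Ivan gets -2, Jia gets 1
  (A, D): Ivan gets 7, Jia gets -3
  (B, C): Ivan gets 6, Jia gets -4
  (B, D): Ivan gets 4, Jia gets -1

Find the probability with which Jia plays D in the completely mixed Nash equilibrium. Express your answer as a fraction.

8/11

Let c be the probability that Jia plays C. In a completely mixed equilibrium, Ivan must be indifferent between A and B.
Ivan's expected payoff from A is −2c + 7(1−c); from B it is 6c + 4(1−c).
Setting these equal: −9c + 7 = 2c + 4, so c = 3/11.
Therefore Jia plays D with probability 1 − 3/11 = 8/11.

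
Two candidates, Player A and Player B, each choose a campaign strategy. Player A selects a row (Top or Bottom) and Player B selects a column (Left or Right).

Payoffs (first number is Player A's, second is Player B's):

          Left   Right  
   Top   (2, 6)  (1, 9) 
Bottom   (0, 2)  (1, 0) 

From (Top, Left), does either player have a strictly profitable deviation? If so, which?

Player A at (Top, Left) earns 2; deviating to Bottom yields 0 — not better.
Player B earns 6; deviating to Right yields 9 — a strict improvement.
Only Player B has a strictly profitable deviation.

Player B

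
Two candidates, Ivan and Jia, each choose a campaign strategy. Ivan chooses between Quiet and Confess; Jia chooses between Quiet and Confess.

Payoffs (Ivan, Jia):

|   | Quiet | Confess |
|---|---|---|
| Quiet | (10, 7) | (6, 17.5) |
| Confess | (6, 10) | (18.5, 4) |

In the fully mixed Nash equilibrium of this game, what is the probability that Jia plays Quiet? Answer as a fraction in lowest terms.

Let y be the probability that Jia plays Quiet. In a completely mixed equilibrium, Ivan must be indifferent between Quiet and Confess.
Ivan's expected payoff from Quiet is 10y + 6(1−y); from Confess it is 6y + 18.5(1−y).
Setting these equal: 4y + 6 = −12.5y + 18.5, so y = 25/33.

25/33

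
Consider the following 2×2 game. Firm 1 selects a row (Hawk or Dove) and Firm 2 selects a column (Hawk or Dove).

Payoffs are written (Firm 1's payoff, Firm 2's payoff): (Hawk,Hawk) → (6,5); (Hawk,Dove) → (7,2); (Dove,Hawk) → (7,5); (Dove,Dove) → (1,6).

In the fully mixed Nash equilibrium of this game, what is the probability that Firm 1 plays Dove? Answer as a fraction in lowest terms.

3/4

Let r be the probability that Firm 1 plays Hawk. In a completely mixed equilibrium, Firm 2 must be indifferent between Hawk and Dove.
Firm 2's expected payoff from Hawk is 5r + 5(1−r); from Dove it is 2r + 6(1−r).
Setting these equal: 5 = −4r + 6, so r = 1/4.
Therefore Firm 1 plays Dove with probability 1 − 1/4 = 3/4.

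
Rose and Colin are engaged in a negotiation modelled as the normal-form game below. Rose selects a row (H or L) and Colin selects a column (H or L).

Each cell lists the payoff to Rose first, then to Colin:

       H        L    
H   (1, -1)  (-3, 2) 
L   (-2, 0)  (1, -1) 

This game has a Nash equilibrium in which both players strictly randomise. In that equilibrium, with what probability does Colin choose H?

Let c be the probability that Colin plays H. In a completely mixed equilibrium, Rose must be indifferent between H and L.
Rose's expected payoff from H is c − 3(1−c); from L it is −2c + (1−c).
Setting these equal: 4c − 3 = −3c + 1, so c = 4/7.

4/7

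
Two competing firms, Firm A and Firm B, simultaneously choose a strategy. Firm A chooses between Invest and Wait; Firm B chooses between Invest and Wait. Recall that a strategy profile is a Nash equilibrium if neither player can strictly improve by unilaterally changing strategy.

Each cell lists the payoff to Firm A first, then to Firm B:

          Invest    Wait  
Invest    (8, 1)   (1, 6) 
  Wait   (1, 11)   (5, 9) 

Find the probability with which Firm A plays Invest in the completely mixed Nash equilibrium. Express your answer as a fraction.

Let r be the probability that Firm A plays Invest. In a completely mixed equilibrium, Firm B must be indifferent between Invest and Wait.
Firm B's expected payoff from Invest is r + 11(1−r); from Wait it is 6r + 9(1−r).
Setting these equal: −10r + 11 = −3r + 9, so r = 2/7.

2/7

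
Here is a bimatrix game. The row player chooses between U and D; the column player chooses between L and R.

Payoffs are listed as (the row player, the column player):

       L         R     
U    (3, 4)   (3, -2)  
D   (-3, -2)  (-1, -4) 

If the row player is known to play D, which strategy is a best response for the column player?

L

Against D, the column player earns -2 from L and -4 from R.
So L is the best response.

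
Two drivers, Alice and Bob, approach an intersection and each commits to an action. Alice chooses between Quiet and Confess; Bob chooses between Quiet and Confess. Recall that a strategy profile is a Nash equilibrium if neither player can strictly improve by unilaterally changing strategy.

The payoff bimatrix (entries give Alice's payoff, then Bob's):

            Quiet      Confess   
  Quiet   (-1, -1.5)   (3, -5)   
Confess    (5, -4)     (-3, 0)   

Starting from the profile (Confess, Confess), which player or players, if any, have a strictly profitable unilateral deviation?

Alice at (Confess, Confess) earns -3; deviating to Quiet yields 3 — a strict improvement.
Bob earns 0; deviating to Quiet yields -4 — not better.
Only Alice has a strictly profitable deviation.

Alice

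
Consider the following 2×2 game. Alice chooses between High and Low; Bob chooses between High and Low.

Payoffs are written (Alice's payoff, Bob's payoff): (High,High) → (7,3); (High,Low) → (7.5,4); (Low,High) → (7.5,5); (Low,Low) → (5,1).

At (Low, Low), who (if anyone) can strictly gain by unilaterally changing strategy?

Alice at (Low, Low) earns 5; deviating to High yields 7.5 — a strict improvement.
Bob earns 1; deviating to High yields 5 — a strict improvement.
Both Alice and Bob have strictly profitable deviations.

Both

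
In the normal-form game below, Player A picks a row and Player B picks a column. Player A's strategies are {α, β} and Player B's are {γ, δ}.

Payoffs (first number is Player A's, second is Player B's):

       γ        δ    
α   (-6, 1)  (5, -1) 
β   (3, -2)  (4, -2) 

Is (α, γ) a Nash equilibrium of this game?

At (α, γ), Player A earns -6; switching to β would give 3, so Player A would deviate.
Player B earns 1; switching to δ would give -1, so Player B has no profitable deviation.
Since at least one player can profitably deviate, this is not a Nash equilibrium.

No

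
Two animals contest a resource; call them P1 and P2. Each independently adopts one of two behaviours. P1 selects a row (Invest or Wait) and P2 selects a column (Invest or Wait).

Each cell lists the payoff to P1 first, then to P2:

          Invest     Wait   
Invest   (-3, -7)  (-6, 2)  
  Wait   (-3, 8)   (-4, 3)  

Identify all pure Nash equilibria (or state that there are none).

(Invest, Invest): P2 prefers Wait (2 > -7) — not an equilibrium.
(Invest, Wait): P1 prefers Wait (-4 > -6) — not an equilibrium.
(Wait, Invest): P1 gets -3 ≥ -3 from Invest, and P2 gets 8 ≥ 3 from Wait — Nash equilibrium.
(Wait, Wait): P2 prefers Invest (8 > 3) — not an equilibrium.

(Wait, Invest)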